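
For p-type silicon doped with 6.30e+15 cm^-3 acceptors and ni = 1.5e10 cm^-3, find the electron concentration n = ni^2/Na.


Step 1: Majority hole concentration p ≈ Na = 6.30e+15 cm^-3
Step 2: n = ni^2 / Na = (1.5e10)^2 / 6.30e+15
Step 3: n = 3.57e+04 cm^-3

3.57e+04


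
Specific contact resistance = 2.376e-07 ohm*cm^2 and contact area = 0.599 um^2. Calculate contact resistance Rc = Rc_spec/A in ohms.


Step 1: Convert area to cm^2: 0.599 um^2 = 5.9900e-09 cm^2
Step 2: Rc = Rc_spec / A = 2.376e-07 / 5.9900e-09
Step 3: Rc = 3.97e+01 ohms

3.97e+01


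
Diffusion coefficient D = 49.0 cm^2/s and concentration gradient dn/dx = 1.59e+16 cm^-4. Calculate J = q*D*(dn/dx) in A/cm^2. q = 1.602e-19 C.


Step 1: J = q * D * (dn/dx)
Step 2: J = 1.602e-19 * 49.0 * 1.59e+16
Step 3: J = 1.25e-01 A/cm^2

1.25e-01


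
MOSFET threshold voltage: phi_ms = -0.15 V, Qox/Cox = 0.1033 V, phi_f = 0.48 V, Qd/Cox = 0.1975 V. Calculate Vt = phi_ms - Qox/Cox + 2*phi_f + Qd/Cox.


Step 1: Vt = phi_ms - Qox/Cox + 2*phi_f + Qd/Cox
Step 2: Vt = -0.15 - 0.1033 + 2*0.48 + 0.1975
Step 3: Vt = -0.15 - 0.1033 + 0.96 + 0.1975
Step 4: Vt = 0.9042 V

0.9042


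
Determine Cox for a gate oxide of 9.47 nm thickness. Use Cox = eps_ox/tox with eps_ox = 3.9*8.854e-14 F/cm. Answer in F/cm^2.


Step 1: eps_ox = 3.9 * 8.854e-14 = 3.45306e-13 F/cm
Step 2: tox in cm = 9.47 nm * 1e-7 = 9.4700e-07 cm
Step 3: Cox = 3.45306e-13 / 9.4700e-07 = 3.65e-07 F/cm^2

3.65e-07


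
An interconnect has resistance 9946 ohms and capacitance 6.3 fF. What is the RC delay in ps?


Step 1: tau = R * C
Step 2: tau = 9946 * 6.3 fF = 9946 * 6.3e-15 F
Step 3: tau = 6.26598e-11 s = 62.6598 ps

62.6598


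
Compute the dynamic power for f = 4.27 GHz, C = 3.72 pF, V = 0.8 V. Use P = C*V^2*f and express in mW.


Step 1: V^2 = 0.8^2 = 0.64 V^2
Step 2: P = C*V^2*f = 3.72e-12 F * 0.64 * 4.27e9 Hz
Step 3: P = 1.0166016e-02 W
Step 4: P = 10.166 mW

10.166


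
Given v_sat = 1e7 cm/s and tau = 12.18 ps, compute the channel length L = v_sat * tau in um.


Step 1: tau in seconds = 12.18 ps * 1e-12 = 1.2180e-11 s
Step 2: L = v_sat * tau = 1e7 * 1.2180e-11 = 1.2180e-04 cm
Step 3: L in um = 1.2180e-04 * 1e4 = 1.218 um

1.218


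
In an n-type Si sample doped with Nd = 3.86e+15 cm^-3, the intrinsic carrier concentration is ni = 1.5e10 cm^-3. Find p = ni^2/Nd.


Step 1: Since Nd >> ni, n ≈ Nd = 3.86e+15 cm^-3
Step 2: p = ni^2 / n = (1.5e10)^2 / 3.86e+15
Step 3: p = 2.25e20 / 3.86e+15 = 5.83e+04 cm^-3

5.83e+04


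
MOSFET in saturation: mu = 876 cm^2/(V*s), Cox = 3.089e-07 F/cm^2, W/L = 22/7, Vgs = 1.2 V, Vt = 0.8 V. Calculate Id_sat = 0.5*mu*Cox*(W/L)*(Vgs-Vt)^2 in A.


Step 1: Overdrive voltage Vov = Vgs - Vt = 1.2 - 0.8 = 0.4 V
Step 2: W/L = 22/7 = 3.14286
Step 3: Id = 0.5 * 876 * 3.089e-07 * 3.14286 * 0.4^2
Step 4: Id = 6.80e-05 A

6.80e-05


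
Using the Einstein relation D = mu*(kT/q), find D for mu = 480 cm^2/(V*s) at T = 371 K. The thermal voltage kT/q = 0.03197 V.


Step 1: D = mu * (kT/q)
Step 2: D = 480 * 0.03197
Step 3: D = 15.35 cm^2/s

15.35


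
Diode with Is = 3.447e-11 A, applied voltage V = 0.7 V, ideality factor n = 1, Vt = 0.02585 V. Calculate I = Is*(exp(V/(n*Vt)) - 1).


Step 1: V/(n*Vt) = 0.7/(1*0.02585) = 27.0793
Step 2: exp(27.0793) = 5.7596e+11
Step 3: I = 3.447e-11 * (5.7596e+11 - 1) = 1.99e+01 A

1.99e+01


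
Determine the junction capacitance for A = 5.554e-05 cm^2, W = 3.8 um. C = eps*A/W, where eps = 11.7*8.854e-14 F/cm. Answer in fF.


Step 1: eps_Si = 11.7 * 8.854e-14 = 1.035918e-12 F/cm
Step 2: W in cm = 3.8 * 1e-4 = 3.80e-04 cm
Step 3: C = 1.035918e-12 * 5.554e-05 / 3.80e-04 = 1.514076e-13 F
Step 4: C = 151.41 fF

151.41


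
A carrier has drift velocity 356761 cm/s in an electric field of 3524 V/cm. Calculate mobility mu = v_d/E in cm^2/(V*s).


Step 1: mu = v_d / E
Step 2: mu = 356761 / 3524
Step 3: mu = 101.24 cm^2/(V*s)

101.24


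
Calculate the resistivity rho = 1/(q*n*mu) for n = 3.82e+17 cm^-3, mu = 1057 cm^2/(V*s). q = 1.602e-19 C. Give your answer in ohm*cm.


Step 1: sigma = q * n * mu = 1.602e-19 * 3.82e+17 * 1057 = 6.46846e+01 S/cm
Step 2: rho = 1 / sigma = 1 / 6.46846e+01 = 0.01546 ohm*cm

0.01546


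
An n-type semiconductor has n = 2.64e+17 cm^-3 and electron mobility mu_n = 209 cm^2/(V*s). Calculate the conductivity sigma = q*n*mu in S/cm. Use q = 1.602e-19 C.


Step 1: sigma = q * n * mu
Step 2: sigma = 1.602e-19 * 2.64e+17 * 209
Step 3: sigma = 8.839e+00 S/cm

8.839e+00


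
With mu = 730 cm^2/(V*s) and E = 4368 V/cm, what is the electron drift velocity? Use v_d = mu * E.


Step 1: v_d = mu * E
Step 2: v_d = 730 * 4368 = 3188640
Step 3: v_d = 3.19e+06 cm/s

3.19e+06


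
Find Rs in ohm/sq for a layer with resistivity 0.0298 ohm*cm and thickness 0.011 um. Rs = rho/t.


Step 1: Convert thickness to cm: t = 0.011 um = 1.1000e-06 cm
Step 2: Rs = rho / t = 0.0298 / 1.1000e-06
Step 3: Rs = 27090.9 ohm/sq

27090.9


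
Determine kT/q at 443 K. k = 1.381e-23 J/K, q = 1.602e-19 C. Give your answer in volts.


Step 1: kT = 1.381e-23 * 443 = 6.11783e-21 J
Step 2: Vt = kT/q = 6.11783e-21 / 1.602e-19
Step 3: Vt = 0.03819 V

0.03819


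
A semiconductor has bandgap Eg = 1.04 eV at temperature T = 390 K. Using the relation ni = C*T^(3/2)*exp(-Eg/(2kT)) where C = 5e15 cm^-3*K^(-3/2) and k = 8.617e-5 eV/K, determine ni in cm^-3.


Step 1: Compute kT = 8.617e-5 * 390 = 0.0336063 eV
Step 2: Exponent = -Eg/(2kT) = -1.04/(2*0.0336063) = -15.47329
Step 3: T^(3/2) = 390^1.5 = 7701.88
Step 4: ni = 5e15 * 7701.88 * exp(-15.47329) = 7.34e+12 cm^-3

7.34e+12


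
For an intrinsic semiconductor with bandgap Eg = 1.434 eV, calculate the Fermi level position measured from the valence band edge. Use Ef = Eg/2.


Step 1: For an intrinsic semiconductor, the Fermi level sits at midgap.
Step 2: Ef = Eg / 2 = 1.434 / 2 = 0.717 eV

0.717


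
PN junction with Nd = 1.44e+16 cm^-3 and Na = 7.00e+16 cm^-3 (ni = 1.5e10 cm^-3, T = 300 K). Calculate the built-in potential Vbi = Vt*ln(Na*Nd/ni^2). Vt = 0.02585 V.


Step 1: Compute Na*Nd/ni^2 = 7.00e+16 * 1.44e+16 / (1.5e10)^2 = 4.4800e+12
Step 2: ln(4.4800e+12) = 29.1306
Step 3: Vbi = 0.02585 * 29.1306 = 0.753 V

0.753


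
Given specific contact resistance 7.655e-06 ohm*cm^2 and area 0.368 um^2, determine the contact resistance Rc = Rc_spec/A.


Step 1: Convert area to cm^2: 0.368 um^2 = 3.6800e-09 cm^2
Step 2: Rc = Rc_spec / A = 7.655e-06 / 3.6800e-09
Step 3: Rc = 2.08e+03 ohms

2.08e+03


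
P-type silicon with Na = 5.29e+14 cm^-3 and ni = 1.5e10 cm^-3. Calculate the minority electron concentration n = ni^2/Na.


Step 1: Majority hole concentration p ≈ Na = 5.29e+14 cm^-3
Step 2: n = ni^2 / Na = (1.5e10)^2 / 5.29e+14
Step 3: n = 4.25e+05 cm^-3

4.25e+05


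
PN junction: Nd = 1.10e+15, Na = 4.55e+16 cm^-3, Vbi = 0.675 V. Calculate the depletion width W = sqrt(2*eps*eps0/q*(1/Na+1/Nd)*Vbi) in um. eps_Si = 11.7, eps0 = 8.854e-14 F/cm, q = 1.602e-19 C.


Step 1: 1/Na + 1/Nd = 1/4.55e+16 + 1/1.10e+15 = 9.31069e-16
Step 2: 2*eps*eps0/q = 2*11.7*8.854e-14/1.602e-19 = 1.293281e+07
Step 3: W^2 = 1.293281e+07 * 9.31069e-16 * 0.675 = 8.12790e-09
Step 4: W = sqrt(8.12790e-09) = 9.015e-05 cm = 0.9015 um

0.9015


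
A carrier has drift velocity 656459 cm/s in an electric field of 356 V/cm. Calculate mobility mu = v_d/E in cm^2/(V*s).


Step 1: mu = v_d / E
Step 2: mu = 656459 / 356
Step 3: mu = 1843.99 cm^2/(V*s)

1843.99


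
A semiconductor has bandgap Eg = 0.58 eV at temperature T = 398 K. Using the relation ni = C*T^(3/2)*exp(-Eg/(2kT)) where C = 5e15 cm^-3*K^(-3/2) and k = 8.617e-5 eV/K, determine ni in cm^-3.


Step 1: Compute kT = 8.617e-5 * 398 = 0.03429566 eV
Step 2: Exponent = -Eg/(2kT) = -0.58/(2*0.03429566) = -8.45588
Step 3: T^(3/2) = 398^1.5 = 7940.08
Step 4: ni = 5e15 * 7940.08 * exp(-8.45588) = 8.44e+15 cm^-3

8.44e+15


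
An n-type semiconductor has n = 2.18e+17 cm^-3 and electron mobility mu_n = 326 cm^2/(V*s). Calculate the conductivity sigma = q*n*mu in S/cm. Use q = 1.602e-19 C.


Step 1: sigma = q * n * mu
Step 2: sigma = 1.602e-19 * 2.18e+17 * 326
Step 3: sigma = 1.139e+01 S/cm

1.139e+01


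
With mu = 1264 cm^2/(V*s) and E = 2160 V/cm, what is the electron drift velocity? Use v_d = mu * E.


Step 1: v_d = mu * E
Step 2: v_d = 1264 * 2160 = 2730240
Step 3: v_d = 2.73e+06 cm/s

2.73e+06


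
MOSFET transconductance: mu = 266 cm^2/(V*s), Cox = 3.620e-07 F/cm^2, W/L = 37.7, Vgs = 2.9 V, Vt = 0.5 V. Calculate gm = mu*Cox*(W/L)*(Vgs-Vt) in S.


Step 1: Vov = Vgs - Vt = 2.9 - 0.5 = 2.4 V
Step 2: gm = mu * Cox * (W/L) * Vov
Step 3: gm = 266 * 3.620e-07 * 37.7 * 2.4 = 8.71e-03 S

8.71e-03


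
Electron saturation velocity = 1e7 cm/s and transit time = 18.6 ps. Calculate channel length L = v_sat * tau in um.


Step 1: tau in seconds = 18.6 ps * 1e-12 = 1.8600e-11 s
Step 2: L = v_sat * tau = 1e7 * 1.8600e-11 = 1.8600e-04 cm
Step 3: L in um = 1.8600e-04 * 1e4 = 1.86 um

1.86


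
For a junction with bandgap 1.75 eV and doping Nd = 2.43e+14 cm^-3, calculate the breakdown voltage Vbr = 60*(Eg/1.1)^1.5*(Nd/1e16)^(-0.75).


Step 1: Eg/1.1 = 1.75/1.1 = 1.590909
Step 2: (Eg/1.1)^1.5 = 1.590909^1.5 = 2.006633
Step 3: (Nd/1e16)^(-0.75) = (0.0243)^(-0.75) = 16.247827
Step 4: Vbr = 60 * 2.006633 * 16.247827 = 1956.2 V

1956.2


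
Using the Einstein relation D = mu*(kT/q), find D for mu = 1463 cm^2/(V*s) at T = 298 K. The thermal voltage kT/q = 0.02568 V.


Step 1: D = mu * (kT/q)
Step 2: D = 1463 * 0.02568
Step 3: D = 37.57 cm^2/s

37.57


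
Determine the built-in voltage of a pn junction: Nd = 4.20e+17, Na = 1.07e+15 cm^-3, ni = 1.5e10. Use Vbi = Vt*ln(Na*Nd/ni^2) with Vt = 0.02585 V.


Step 1: Compute Na*Nd/ni^2 = 1.07e+15 * 4.20e+17 / (1.5e10)^2 = 1.9973e+12
Step 2: ln(1.9973e+12) = 28.3228
Step 3: Vbi = 0.02585 * 28.3228 = 0.732 V

0.732


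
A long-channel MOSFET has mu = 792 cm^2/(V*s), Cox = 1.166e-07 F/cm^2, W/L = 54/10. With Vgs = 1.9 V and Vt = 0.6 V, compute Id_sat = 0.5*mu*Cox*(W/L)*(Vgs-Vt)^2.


Step 1: Overdrive voltage Vov = Vgs - Vt = 1.9 - 0.6 = 1.3 V
Step 2: W/L = 54/10 = 5.4
Step 3: Id = 0.5 * 792 * 1.166e-07 * 5.4 * 1.3^2
Step 4: Id = 4.21e-04 A

4.21e-04


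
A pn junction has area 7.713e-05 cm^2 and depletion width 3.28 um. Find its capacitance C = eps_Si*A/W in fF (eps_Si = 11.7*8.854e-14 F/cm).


Step 1: eps_Si = 11.7 * 8.854e-14 = 1.035918e-12 F/cm
Step 2: W in cm = 3.28 * 1e-4 = 3.28e-04 cm
Step 3: C = 1.035918e-12 * 7.713e-05 / 3.28e-04 = 2.435986e-13 F
Step 4: C = 243.6 fF

243.6


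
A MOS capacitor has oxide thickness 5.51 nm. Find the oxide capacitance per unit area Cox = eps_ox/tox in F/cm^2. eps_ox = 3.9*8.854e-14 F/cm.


Step 1: eps_ox = 3.9 * 8.854e-14 = 3.45306e-13 F/cm
Step 2: tox in cm = 5.51 nm * 1e-7 = 5.5100e-07 cm
Step 3: Cox = 3.45306e-13 / 5.5100e-07 = 6.27e-07 F/cm^2

6.27e-07


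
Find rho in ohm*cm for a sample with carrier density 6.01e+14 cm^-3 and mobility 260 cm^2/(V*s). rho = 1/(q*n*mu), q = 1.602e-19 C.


Step 1: sigma = q * n * mu = 1.602e-19 * 6.01e+14 * 260 = 2.50329e-02 S/cm
Step 2: rho = 1 / sigma = 1 / 2.50329e-02 = 39.95 ohm*cm

39.95


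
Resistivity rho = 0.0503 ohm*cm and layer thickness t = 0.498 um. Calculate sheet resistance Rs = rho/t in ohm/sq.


Step 1: Convert thickness to cm: t = 0.498 um = 4.9800e-05 cm
Step 2: Rs = rho / t = 0.0503 / 4.9800e-05
Step 3: Rs = 1010.0 ohm/sq

1010.0


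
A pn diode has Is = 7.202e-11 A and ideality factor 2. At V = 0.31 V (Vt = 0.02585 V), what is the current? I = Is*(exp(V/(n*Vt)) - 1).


Step 1: V/(n*Vt) = 0.31/(2*0.02585) = 5.9961
Step 2: exp(5.9961) = 4.0186e+02
Step 3: I = 7.202e-11 * (4.0186e+02 - 1) = 2.89e-08 A

2.89e-08


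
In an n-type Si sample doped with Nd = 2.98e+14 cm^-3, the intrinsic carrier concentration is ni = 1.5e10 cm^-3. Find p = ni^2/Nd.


Step 1: Since Nd >> ni, n ≈ Nd = 2.98e+14 cm^-3
Step 2: p = ni^2 / n = (1.5e10)^2 / 2.98e+14
Step 3: p = 2.25e20 / 2.98e+14 = 7.55e+05 cm^-3

7.55e+05


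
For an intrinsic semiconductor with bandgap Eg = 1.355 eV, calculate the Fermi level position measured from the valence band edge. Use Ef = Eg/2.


Step 1: For an intrinsic semiconductor, the Fermi level sits at midgap.
Step 2: Ef = Eg / 2 = 1.355 / 2 = 0.6775 eV

0.6775


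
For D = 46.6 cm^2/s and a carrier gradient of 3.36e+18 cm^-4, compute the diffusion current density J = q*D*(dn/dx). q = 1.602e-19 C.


Step 1: J = q * D * (dn/dx)
Step 2: J = 1.602e-19 * 46.6 * 3.36e+18
Step 3: J = 2.51e+01 A/cm^2

2.51e+01


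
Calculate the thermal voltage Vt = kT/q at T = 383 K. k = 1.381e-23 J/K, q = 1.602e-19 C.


Step 1: kT = 1.381e-23 * 383 = 5.28923e-21 J
Step 2: Vt = kT/q = 5.28923e-21 / 1.602e-19
Step 3: Vt = 0.03302 V

0.03302


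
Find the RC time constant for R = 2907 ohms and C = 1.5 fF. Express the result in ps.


Step 1: tau = R * C
Step 2: tau = 2907 * 1.5 fF = 2907 * 1.5e-15 F
Step 3: tau = 4.3605e-12 s = 4.3605 ps

4.3605


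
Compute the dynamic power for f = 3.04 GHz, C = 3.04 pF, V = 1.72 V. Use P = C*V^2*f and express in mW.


Step 1: V^2 = 1.72^2 = 2.9584 V^2
Step 2: P = C*V^2*f = 3.04e-12 F * 2.9584 * 3.04e9 Hz
Step 3: P = 2.734034944e-02 W
Step 4: P = 27.34 mW

27.34


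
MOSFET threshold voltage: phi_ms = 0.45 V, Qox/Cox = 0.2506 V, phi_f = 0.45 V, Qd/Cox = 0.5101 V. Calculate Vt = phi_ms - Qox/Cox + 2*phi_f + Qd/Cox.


Step 1: Vt = phi_ms - Qox/Cox + 2*phi_f + Qd/Cox
Step 2: Vt = 0.45 - 0.2506 + 2*0.45 + 0.5101
Step 3: Vt = 0.45 - 0.2506 + 0.9 + 0.5101
Step 4: Vt = 1.6095 V

1.6095


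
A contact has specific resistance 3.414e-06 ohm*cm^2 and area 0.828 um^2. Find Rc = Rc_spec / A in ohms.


Step 1: Convert area to cm^2: 0.828 um^2 = 8.2800e-09 cm^2
Step 2: Rc = Rc_spec / A = 3.414e-06 / 8.2800e-09
Step 3: Rc = 4.12e+02 ohms

4.12e+02


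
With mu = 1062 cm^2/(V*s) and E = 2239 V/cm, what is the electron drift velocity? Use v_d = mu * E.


Step 1: v_d = mu * E
Step 2: v_d = 1062 * 2239 = 2377818
Step 3: v_d = 2.38e+06 cm/s

2.38e+06


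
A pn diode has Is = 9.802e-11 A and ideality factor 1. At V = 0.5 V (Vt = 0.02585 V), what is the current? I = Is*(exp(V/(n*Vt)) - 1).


Step 1: V/(n*Vt) = 0.5/(1*0.02585) = 19.3424
Step 2: exp(19.3424) = 2.5136e+08
Step 3: I = 9.802e-11 * (2.5136e+08 - 1) = 2.46e-02 A

2.46e-02


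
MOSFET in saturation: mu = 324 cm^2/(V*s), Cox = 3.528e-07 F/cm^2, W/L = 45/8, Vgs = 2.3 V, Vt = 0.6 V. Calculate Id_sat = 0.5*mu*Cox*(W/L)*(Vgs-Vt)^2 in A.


Step 1: Overdrive voltage Vov = Vgs - Vt = 2.3 - 0.6 = 1.7 V
Step 2: W/L = 45/8 = 5.625
Step 3: Id = 0.5 * 324 * 3.528e-07 * 5.625 * 1.7^2
Step 4: Id = 9.29e-04 A

9.29e-04


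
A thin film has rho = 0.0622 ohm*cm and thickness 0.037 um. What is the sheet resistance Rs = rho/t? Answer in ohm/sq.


Step 1: Convert thickness to cm: t = 0.037 um = 3.7000e-06 cm
Step 2: Rs = rho / t = 0.0622 / 3.7000e-06
Step 3: Rs = 16810.8 ohm/sq

16810.8


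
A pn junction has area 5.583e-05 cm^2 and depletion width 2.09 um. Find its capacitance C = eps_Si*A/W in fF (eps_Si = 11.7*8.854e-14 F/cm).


Step 1: eps_Si = 11.7 * 8.854e-14 = 1.035918e-12 F/cm
Step 2: W in cm = 2.09 * 1e-4 = 2.09e-04 cm
Step 3: C = 1.035918e-12 * 5.583e-05 / 2.09e-04 = 2.767239e-13 F
Step 4: C = 276.72 fF

276.72


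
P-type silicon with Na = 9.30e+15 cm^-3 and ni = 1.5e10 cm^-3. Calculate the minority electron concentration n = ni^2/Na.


Step 1: Majority hole concentration p ≈ Na = 9.30e+15 cm^-3
Step 2: n = ni^2 / Na = (1.5e10)^2 / 9.30e+15
Step 3: n = 2.42e+04 cm^-3

2.42e+04


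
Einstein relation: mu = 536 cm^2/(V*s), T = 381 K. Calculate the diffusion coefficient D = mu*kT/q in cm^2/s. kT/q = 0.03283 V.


Step 1: D = mu * (kT/q)
Step 2: D = 536 * 0.03283
Step 3: D = 17.6 cm^2/s

17.6


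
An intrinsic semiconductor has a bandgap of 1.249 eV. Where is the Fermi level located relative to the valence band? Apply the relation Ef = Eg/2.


Step 1: For an intrinsic semiconductor, the Fermi level sits at midgap.
Step 2: Ef = Eg / 2 = 1.249 / 2 = 0.6245 eV

0.6245


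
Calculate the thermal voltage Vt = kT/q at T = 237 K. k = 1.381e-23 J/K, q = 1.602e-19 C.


Step 1: kT = 1.381e-23 * 237 = 3.27297e-21 J
Step 2: Vt = kT/q = 3.27297e-21 / 1.602e-19
Step 3: Vt = 0.02043 V

0.02043


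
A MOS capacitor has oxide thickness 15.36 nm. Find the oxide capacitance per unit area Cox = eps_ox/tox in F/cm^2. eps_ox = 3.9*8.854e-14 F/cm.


Step 1: eps_ox = 3.9 * 8.854e-14 = 3.45306e-13 F/cm
Step 2: tox in cm = 15.36 nm * 1e-7 = 1.5360e-06 cm
Step 3: Cox = 3.45306e-13 / 1.5360e-06 = 2.25e-07 F/cm^2

2.25e-07


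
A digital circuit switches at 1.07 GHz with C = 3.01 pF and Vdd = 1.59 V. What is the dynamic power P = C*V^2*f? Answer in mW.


Step 1: V^2 = 1.59^2 = 2.5281 V^2
Step 2: P = C*V^2*f = 3.01e-12 F * 2.5281 * 1.07e9 Hz
Step 3: P = 8.14225167e-03 W
Step 4: P = 8.142 mW

8.142


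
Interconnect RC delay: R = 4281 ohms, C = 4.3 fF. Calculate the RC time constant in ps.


Step 1: tau = R * C
Step 2: tau = 4281 * 4.3 fF = 4281 * 4.3e-15 F
Step 3: tau = 1.84083e-11 s = 18.4083 ps

18.4083


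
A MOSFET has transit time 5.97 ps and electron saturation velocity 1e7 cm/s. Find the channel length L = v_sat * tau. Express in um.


Step 1: tau in seconds = 5.97 ps * 1e-12 = 5.9700e-12 s
Step 2: L = v_sat * tau = 1e7 * 5.9700e-12 = 5.9700e-05 cm
Step 3: L in um = 5.9700e-05 * 1e4 = 0.597 um

0.597


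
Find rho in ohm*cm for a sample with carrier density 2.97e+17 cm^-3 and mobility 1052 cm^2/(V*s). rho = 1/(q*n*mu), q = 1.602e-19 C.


Step 1: sigma = q * n * mu = 1.602e-19 * 2.97e+17 * 1052 = 5.00535e+01 S/cm
Step 2: rho = 1 / sigma = 1 / 5.00535e+01 = 0.01998 ohm*cm

0.01998


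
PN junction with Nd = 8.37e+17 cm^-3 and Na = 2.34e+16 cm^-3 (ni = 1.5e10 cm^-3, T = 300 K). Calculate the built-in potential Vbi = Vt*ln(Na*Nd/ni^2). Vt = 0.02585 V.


Step 1: Compute Na*Nd/ni^2 = 2.34e+16 * 8.37e+17 / (1.5e10)^2 = 8.7048e+13
Step 2: ln(8.7048e+13) = 32.0975
Step 3: Vbi = 0.02585 * 32.0975 = 0.83 V

0.83


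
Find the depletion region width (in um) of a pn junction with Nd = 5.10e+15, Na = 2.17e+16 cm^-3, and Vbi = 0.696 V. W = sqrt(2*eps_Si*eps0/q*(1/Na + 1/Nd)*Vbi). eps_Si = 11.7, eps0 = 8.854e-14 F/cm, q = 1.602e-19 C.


Step 1: 1/Na + 1/Nd = 1/2.17e+16 + 1/5.10e+15 = 2.42161e-16
Step 2: 2*eps*eps0/q = 2*11.7*8.854e-14/1.602e-19 = 1.293281e+07
Step 3: W^2 = 1.293281e+07 * 2.42161e-16 * 0.696 = 2.17975e-09
Step 4: W = sqrt(2.17975e-09) = 4.669e-05 cm = 0.4669 um

0.4669


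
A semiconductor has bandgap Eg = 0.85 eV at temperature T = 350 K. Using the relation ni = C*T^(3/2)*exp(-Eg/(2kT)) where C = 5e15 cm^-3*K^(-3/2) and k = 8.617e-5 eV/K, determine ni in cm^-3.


Step 1: Compute kT = 8.617e-5 * 350 = 0.0301595 eV
Step 2: Exponent = -Eg/(2kT) = -0.85/(2*0.0301595) = -14.09175
Step 3: T^(3/2) = 350^1.5 = 6547.90
Step 4: ni = 5e15 * 6547.90 * exp(-14.09175) = 2.48e+13 cm^-3

2.48e+13


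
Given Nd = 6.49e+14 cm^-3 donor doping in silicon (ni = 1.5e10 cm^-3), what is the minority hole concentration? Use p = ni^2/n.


Step 1: Since Nd >> ni, n ≈ Nd = 6.49e+14 cm^-3
Step 2: p = ni^2 / n = (1.5e10)^2 / 6.49e+14
Step 3: p = 2.25e20 / 6.49e+14 = 3.47e+05 cm^-3

3.47e+05


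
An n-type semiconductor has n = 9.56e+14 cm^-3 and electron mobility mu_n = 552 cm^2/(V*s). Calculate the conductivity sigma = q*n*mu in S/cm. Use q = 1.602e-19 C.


Step 1: sigma = q * n * mu
Step 2: sigma = 1.602e-19 * 9.56e+14 * 552
Step 3: sigma = 8.454e-02 S/cm

8.454e-02


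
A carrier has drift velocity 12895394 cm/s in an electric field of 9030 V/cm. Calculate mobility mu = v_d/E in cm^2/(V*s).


Step 1: mu = v_d / E
Step 2: mu = 12895394 / 9030
Step 3: mu = 1428.06 cm^2/(V*s)

1428.06


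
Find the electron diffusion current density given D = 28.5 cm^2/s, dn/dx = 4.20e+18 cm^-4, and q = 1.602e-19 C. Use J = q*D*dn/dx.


Step 1: J = q * D * (dn/dx)
Step 2: J = 1.602e-19 * 28.5 * 4.20e+18
Step 3: J = 1.92e+01 A/cm^2

1.92e+01


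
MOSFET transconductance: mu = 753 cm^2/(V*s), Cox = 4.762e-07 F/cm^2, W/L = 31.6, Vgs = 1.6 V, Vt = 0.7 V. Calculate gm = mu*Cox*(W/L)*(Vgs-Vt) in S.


Step 1: Vov = Vgs - Vt = 1.6 - 0.7 = 0.9 V
Step 2: gm = mu * Cox * (W/L) * Vov
Step 3: gm = 753 * 4.762e-07 * 31.6 * 0.9 = 1.02e-02 S

1.02e-02


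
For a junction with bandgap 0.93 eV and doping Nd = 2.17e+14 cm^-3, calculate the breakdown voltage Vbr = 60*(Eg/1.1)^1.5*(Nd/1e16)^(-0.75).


Step 1: Eg/1.1 = 0.93/1.1 = 0.845455
Step 2: (Eg/1.1)^1.5 = 0.845455^1.5 = 0.777384
Step 3: (Nd/1e16)^(-0.75) = (0.0217)^(-0.75) = 17.687042
Step 4: Vbr = 60 * 0.777384 * 17.687042 = 825.0 V

825.0


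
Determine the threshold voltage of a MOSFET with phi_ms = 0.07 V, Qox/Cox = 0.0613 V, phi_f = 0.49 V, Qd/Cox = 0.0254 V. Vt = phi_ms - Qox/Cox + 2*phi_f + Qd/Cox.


Step 1: Vt = phi_ms - Qox/Cox + 2*phi_f + Qd/Cox
Step 2: Vt = 0.07 - 0.0613 + 2*0.49 + 0.0254
Step 3: Vt = 0.07 - 0.0613 + 0.98 + 0.0254
Step 4: Vt = 1.0141 V

1.0141


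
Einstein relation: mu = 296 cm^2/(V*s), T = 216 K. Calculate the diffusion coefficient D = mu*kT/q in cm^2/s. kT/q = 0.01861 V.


Step 1: D = mu * (kT/q)
Step 2: D = 296 * 0.01861
Step 3: D = 5.51 cm^2/s

5.51


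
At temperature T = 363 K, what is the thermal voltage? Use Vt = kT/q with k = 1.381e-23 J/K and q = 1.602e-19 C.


Step 1: kT = 1.381e-23 * 363 = 5.01303e-21 J
Step 2: Vt = kT/q = 5.01303e-21 / 1.602e-19
Step 3: Vt = 0.03129 V

0.03129


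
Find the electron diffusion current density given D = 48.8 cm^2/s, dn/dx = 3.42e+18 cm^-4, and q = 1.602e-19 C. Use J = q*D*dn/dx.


Step 1: J = q * D * (dn/dx)
Step 2: J = 1.602e-19 * 48.8 * 3.42e+18
Step 3: J = 2.67e+01 A/cm^2

2.67e+01


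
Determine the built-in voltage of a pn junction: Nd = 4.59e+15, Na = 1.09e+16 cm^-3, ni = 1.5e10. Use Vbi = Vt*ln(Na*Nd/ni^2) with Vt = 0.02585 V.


Step 1: Compute Na*Nd/ni^2 = 1.09e+16 * 4.59e+15 / (1.5e10)^2 = 2.2236e+11
Step 2: ln(2.2236e+11) = 26.1276
Step 3: Vbi = 0.02585 * 26.1276 = 0.675 V

0.675


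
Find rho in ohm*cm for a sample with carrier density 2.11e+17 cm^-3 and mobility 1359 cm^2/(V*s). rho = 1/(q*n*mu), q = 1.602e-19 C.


Step 1: sigma = q * n * mu = 1.602e-19 * 2.11e+17 * 1359 = 4.59372e+01 S/cm
Step 2: rho = 1 / sigma = 1 / 4.59372e+01 = 0.02177 ohm*cm

0.02177


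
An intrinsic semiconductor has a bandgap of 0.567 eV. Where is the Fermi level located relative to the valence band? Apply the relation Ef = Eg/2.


Step 1: For an intrinsic semiconductor, the Fermi level sits at midgap.
Step 2: Ef = Eg / 2 = 0.567 / 2 = 0.2835 eV

0.2835


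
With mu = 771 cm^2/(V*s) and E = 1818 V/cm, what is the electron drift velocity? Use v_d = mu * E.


Step 1: v_d = mu * E
Step 2: v_d = 771 * 1818 = 1401678
Step 3: v_d = 1.40e+06 cm/s

1.40e+06


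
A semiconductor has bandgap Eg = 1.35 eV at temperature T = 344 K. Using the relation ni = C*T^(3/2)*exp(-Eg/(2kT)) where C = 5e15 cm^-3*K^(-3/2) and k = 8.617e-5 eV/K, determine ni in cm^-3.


Step 1: Compute kT = 8.617e-5 * 344 = 0.02964248 eV
Step 2: Exponent = -Eg/(2kT) = -1.35/(2*0.02964248) = -22.77137
Step 3: T^(3/2) = 344^1.5 = 6380.25
Step 4: ni = 5e15 * 6380.25 * exp(-22.77137) = 4.11e+09 cm^-3

4.11e+09


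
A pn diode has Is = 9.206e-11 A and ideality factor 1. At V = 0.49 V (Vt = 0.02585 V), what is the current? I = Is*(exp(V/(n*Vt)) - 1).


Step 1: V/(n*Vt) = 0.49/(1*0.02585) = 18.9555
Step 2: exp(18.9555) = 1.7071e+08
Step 3: I = 9.206e-11 * (1.7071e+08 - 1) = 1.57e-02 A

1.57e-02


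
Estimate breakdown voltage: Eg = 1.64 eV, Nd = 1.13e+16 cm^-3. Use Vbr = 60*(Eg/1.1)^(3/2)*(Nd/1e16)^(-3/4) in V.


Step 1: Eg/1.1 = 1.64/1.1 = 1.490909
Step 2: (Eg/1.1)^1.5 = 1.490909^1.5 = 1.820441
Step 3: (Nd/1e16)^(-0.75) = (1.13)^(-0.75) = 0.912412
Step 4: Vbr = 60 * 1.820441 * 0.912412 = 99.7 V

99.7


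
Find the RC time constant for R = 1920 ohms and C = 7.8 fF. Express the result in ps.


Step 1: tau = R * C
Step 2: tau = 1920 * 7.8 fF = 1920 * 7.8e-15 F
Step 3: tau = 1.4976e-11 s = 14.976 ps

14.976


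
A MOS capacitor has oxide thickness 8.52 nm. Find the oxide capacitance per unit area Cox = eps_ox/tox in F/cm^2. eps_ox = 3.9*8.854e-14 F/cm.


Step 1: eps_ox = 3.9 * 8.854e-14 = 3.45306e-13 F/cm
Step 2: tox in cm = 8.52 nm * 1e-7 = 8.5200e-07 cm
Step 3: Cox = 3.45306e-13 / 8.5200e-07 = 4.05e-07 F/cm^2

4.05e-07


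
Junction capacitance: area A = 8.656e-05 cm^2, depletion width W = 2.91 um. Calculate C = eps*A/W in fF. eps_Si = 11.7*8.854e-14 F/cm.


Step 1: eps_Si = 11.7 * 8.854e-14 = 1.035918e-12 F/cm
Step 2: W in cm = 2.91 * 1e-4 = 2.91e-04 cm
Step 3: C = 1.035918e-12 * 8.656e-05 / 2.91e-04 = 3.081411e-13 F
Step 4: C = 308.14 fF

308.14


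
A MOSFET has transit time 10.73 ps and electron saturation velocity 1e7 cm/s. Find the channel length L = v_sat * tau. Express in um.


Step 1: tau in seconds = 10.73 ps * 1e-12 = 1.0730e-11 s
Step 2: L = v_sat * tau = 1e7 * 1.0730e-11 = 1.0730e-04 cm
Step 3: L in um = 1.0730e-04 * 1e4 = 1.073 um

1.073


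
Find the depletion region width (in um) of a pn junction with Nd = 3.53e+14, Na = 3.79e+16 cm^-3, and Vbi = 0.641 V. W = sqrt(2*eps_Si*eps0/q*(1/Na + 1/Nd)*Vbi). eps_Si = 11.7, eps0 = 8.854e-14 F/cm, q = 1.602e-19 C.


Step 1: 1/Na + 1/Nd = 1/3.79e+16 + 1/3.53e+14 = 2.85925e-15
Step 2: 2*eps*eps0/q = 2*11.7*8.854e-14/1.602e-19 = 1.293281e+07
Step 3: W^2 = 1.293281e+07 * 2.85925e-15 * 0.641 = 2.37030e-08
Step 4: W = sqrt(2.37030e-08) = 1.540e-04 cm = 1.54 um

1.54


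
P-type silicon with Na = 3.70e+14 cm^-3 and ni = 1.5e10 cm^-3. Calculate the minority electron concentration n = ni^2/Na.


Step 1: Majority hole concentration p ≈ Na = 3.70e+14 cm^-3
Step 2: n = ni^2 / Na = (1.5e10)^2 / 3.70e+14
Step 3: n = 6.08e+05 cm^-3

6.08e+05


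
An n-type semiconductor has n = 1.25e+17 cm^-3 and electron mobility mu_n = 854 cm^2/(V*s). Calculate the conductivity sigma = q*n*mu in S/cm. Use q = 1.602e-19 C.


Step 1: sigma = q * n * mu
Step 2: sigma = 1.602e-19 * 1.25e+17 * 854
Step 3: sigma = 1.710e+01 S/cm

1.710e+01


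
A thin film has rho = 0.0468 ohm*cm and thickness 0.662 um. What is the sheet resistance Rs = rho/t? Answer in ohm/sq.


Step 1: Convert thickness to cm: t = 0.662 um = 6.6200e-05 cm
Step 2: Rs = rho / t = 0.0468 / 6.6200e-05
Step 3: Rs = 706.9 ohm/sq

706.9


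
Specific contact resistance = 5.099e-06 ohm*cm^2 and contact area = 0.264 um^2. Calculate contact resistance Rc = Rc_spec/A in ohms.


Step 1: Convert area to cm^2: 0.264 um^2 = 2.6400e-09 cm^2
Step 2: Rc = Rc_spec / A = 5.099e-06 / 2.6400e-09
Step 3: Rc = 1.93e+03 ohms

1.93e+03


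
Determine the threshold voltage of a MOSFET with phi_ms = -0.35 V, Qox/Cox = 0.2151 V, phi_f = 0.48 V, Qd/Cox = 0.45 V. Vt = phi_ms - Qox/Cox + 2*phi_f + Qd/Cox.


Step 1: Vt = phi_ms - Qox/Cox + 2*phi_f + Qd/Cox
Step 2: Vt = -0.35 - 0.2151 + 2*0.48 + 0.45
Step 3: Vt = -0.35 - 0.2151 + 0.96 + 0.45
Step 4: Vt = 0.8449 V

0.8449


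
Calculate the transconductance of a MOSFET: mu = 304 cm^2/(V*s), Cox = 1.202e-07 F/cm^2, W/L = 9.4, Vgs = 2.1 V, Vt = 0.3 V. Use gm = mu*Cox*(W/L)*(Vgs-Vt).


Step 1: Vov = Vgs - Vt = 2.1 - 0.3 = 1.8 V
Step 2: gm = mu * Cox * (W/L) * Vov
Step 3: gm = 304 * 1.202e-07 * 9.4 * 1.8 = 6.18e-04 S

6.18e-04


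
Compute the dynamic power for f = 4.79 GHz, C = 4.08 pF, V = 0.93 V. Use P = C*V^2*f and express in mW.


Step 1: V^2 = 0.93^2 = 0.8649 V^2
Step 2: P = C*V^2*f = 4.08e-12 F * 0.8649 * 4.79e9 Hz
Step 3: P = 1.690291368e-02 W
Step 4: P = 16.903 mW

16.903


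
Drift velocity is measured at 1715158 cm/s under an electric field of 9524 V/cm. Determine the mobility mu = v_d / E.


Step 1: mu = v_d / E
Step 2: mu = 1715158 / 9524
Step 3: mu = 180.09 cm^2/(V*s)

180.09


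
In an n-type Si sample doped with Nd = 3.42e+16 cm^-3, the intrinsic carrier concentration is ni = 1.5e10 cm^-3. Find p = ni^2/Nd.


Step 1: Since Nd >> ni, n ≈ Nd = 3.42e+16 cm^-3
Step 2: p = ni^2 / n = (1.5e10)^2 / 3.42e+16
Step 3: p = 2.25e20 / 3.42e+16 = 6.58e+03 cm^-3

6.58e+03


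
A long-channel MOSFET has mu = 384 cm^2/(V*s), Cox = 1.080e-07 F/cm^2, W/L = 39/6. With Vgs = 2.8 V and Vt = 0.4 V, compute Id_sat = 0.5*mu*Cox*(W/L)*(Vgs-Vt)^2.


Step 1: Overdrive voltage Vov = Vgs - Vt = 2.8 - 0.4 = 2.4 V
Step 2: W/L = 39/6 = 6.5
Step 3: Id = 0.5 * 384 * 1.080e-07 * 6.5 * 2.4^2
Step 4: Id = 7.76e-04 A

7.76e-04


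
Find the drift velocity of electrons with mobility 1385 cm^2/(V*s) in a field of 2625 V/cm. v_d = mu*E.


Step 1: v_d = mu * E
Step 2: v_d = 1385 * 2625 = 3635625
Step 3: v_d = 3.64e+06 cm/s

3.64e+06


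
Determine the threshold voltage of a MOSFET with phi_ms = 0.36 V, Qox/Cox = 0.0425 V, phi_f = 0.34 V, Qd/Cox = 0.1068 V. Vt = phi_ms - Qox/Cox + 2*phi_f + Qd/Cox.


Step 1: Vt = phi_ms - Qox/Cox + 2*phi_f + Qd/Cox
Step 2: Vt = 0.36 - 0.0425 + 2*0.34 + 0.1068
Step 3: Vt = 0.36 - 0.0425 + 0.68 + 0.1068
Step 4: Vt = 1.1043 V

1.1043


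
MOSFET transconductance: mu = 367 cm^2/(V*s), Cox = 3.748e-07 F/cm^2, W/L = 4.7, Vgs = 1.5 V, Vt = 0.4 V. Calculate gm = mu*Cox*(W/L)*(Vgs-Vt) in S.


Step 1: Vov = Vgs - Vt = 1.5 - 0.4 = 1.1 V
Step 2: gm = mu * Cox * (W/L) * Vov
Step 3: gm = 367 * 3.748e-07 * 4.7 * 1.1 = 7.11e-04 S

7.11e-04


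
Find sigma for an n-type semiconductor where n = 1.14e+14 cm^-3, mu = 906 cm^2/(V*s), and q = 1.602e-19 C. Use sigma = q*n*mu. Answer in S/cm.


Step 1: sigma = q * n * mu
Step 2: sigma = 1.602e-19 * 1.14e+14 * 906
Step 3: sigma = 1.655e-02 S/cm

1.655e-02


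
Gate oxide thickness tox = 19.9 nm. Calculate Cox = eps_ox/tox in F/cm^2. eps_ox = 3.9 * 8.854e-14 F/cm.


Step 1: eps_ox = 3.9 * 8.854e-14 = 3.45306e-13 F/cm
Step 2: tox in cm = 19.9 nm * 1e-7 = 1.9900e-06 cm
Step 3: Cox = 3.45306e-13 / 1.9900e-06 = 1.74e-07 F/cm^2

1.74e-07


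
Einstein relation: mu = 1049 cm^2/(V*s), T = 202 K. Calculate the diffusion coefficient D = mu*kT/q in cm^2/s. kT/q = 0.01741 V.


Step 1: D = mu * (kT/q)
Step 2: D = 1049 * 0.01741
Step 3: D = 18.26 cm^2/s

18.26


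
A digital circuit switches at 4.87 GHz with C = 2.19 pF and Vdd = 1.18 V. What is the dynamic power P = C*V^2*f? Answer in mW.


Step 1: V^2 = 1.18^2 = 1.3924 V^2
Step 2: P = C*V^2*f = 2.19e-12 F * 1.3924 * 4.87e9 Hz
Step 3: P = 1.485036372e-02 W
Step 4: P = 14.85 mW

14.85


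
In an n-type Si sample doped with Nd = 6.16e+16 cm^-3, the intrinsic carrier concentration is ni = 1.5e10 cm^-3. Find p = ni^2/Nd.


Step 1: Since Nd >> ni, n ≈ Nd = 6.16e+16 cm^-3
Step 2: p = ni^2 / n = (1.5e10)^2 / 6.16e+16
Step 3: p = 2.25e20 / 6.16e+16 = 3.65e+03 cm^-3

3.65e+03


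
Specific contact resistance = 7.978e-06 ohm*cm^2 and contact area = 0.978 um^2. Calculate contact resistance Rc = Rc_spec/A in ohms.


Step 1: Convert area to cm^2: 0.978 um^2 = 9.7800e-09 cm^2
Step 2: Rc = Rc_spec / A = 7.978e-06 / 9.7800e-09
Step 3: Rc = 8.16e+02 ohms

8.16e+02


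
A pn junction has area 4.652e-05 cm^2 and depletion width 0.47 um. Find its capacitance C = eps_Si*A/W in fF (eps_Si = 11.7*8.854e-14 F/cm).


Step 1: eps_Si = 11.7 * 8.854e-14 = 1.035918e-12 F/cm
Step 2: W in cm = 0.47 * 1e-4 = 4.70e-05 cm
Step 3: C = 1.035918e-12 * 4.652e-05 / 4.70e-05 = 1.025338e-12 F
Step 4: C = 1025.34 fF

1025.34


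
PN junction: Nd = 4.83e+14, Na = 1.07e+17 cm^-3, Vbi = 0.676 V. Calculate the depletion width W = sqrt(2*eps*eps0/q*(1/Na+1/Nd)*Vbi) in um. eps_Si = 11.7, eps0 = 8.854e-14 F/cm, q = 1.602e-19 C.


Step 1: 1/Na + 1/Nd = 1/1.07e+17 + 1/4.83e+14 = 2.07974e-15
Step 2: 2*eps*eps0/q = 2*11.7*8.854e-14/1.602e-19 = 1.293281e+07
Step 3: W^2 = 1.293281e+07 * 2.07974e-15 * 0.676 = 1.81823e-08
Step 4: W = sqrt(1.81823e-08) = 1.348e-04 cm = 1.348 um

1.348


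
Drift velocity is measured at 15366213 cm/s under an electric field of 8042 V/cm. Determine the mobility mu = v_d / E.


Step 1: mu = v_d / E
Step 2: mu = 15366213 / 8042
Step 3: mu = 1910.75 cm^2/(V*s)

1910.75


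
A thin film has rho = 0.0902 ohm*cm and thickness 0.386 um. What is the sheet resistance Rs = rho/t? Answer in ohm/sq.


Step 1: Convert thickness to cm: t = 0.386 um = 3.8600e-05 cm
Step 2: Rs = rho / t = 0.0902 / 3.8600e-05
Step 3: Rs = 2336.8 ohm/sq

2336.8


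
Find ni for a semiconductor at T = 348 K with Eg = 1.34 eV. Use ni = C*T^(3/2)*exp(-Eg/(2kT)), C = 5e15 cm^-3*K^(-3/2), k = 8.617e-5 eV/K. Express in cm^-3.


Step 1: Compute kT = 8.617e-5 * 348 = 0.02998716 eV
Step 2: Exponent = -Eg/(2kT) = -1.34/(2*0.02998716) = -22.34290
Step 3: T^(3/2) = 348^1.5 = 6491.86
Step 4: ni = 5e15 * 6491.86 * exp(-22.34290) = 6.43e+09 cm^-3

6.43e+09


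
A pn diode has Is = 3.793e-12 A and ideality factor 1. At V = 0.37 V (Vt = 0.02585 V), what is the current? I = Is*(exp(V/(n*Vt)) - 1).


Step 1: V/(n*Vt) = 0.37/(1*0.02585) = 14.3133
Step 2: exp(14.3133) = 1.6451e+06
Step 3: I = 3.793e-12 * (1.6451e+06 - 1) = 6.24e-06 A

6.24e-06


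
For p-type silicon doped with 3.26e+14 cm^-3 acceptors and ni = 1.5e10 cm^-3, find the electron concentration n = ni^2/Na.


Step 1: Majority hole concentration p ≈ Na = 3.26e+14 cm^-3
Step 2: n = ni^2 / Na = (1.5e10)^2 / 3.26e+14
Step 3: n = 6.90e+05 cm^-3

6.90e+05


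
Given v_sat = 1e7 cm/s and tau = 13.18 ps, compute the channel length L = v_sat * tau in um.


Step 1: tau in seconds = 13.18 ps * 1e-12 = 1.3180e-11 s
Step 2: L = v_sat * tau = 1e7 * 1.3180e-11 = 1.3180e-04 cm
Step 3: L in um = 1.3180e-04 * 1e4 = 1.318 um

1.318


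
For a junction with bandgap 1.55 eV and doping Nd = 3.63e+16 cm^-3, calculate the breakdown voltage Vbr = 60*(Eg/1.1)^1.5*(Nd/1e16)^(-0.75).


Step 1: Eg/1.1 = 1.55/1.1 = 1.409091
Step 2: (Eg/1.1)^1.5 = 1.409091^1.5 = 1.672663
Step 3: (Nd/1e16)^(-0.75) = (3.63)^(-0.75) = 0.380251
Step 4: Vbr = 60 * 1.672663 * 0.380251 = 38.2 V

38.2


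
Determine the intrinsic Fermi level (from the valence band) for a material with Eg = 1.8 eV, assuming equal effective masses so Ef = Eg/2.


Step 1: For an intrinsic semiconductor, the Fermi level sits at midgap.
Step 2: Ef = Eg / 2 = 1.8 / 2 = 0.9 eV

0.9


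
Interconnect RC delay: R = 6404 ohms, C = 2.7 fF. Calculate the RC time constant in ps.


Step 1: tau = R * C
Step 2: tau = 6404 * 2.7 fF = 6404 * 2.7e-15 F
Step 3: tau = 1.72908e-11 s = 17.2908 ps

17.2908


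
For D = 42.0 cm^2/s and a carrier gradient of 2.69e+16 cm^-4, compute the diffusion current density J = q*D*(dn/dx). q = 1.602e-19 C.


Step 1: J = q * D * (dn/dx)
Step 2: J = 1.602e-19 * 42.0 * 2.69e+16
Step 3: J = 1.81e-01 A/cm^2

1.81e-01


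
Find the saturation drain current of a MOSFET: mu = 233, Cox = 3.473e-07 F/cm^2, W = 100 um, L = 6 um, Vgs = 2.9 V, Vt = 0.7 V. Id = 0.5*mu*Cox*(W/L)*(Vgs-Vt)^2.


Step 1: Overdrive voltage Vov = Vgs - Vt = 2.9 - 0.7 = 2.2 V
Step 2: W/L = 100/6 = 16.6667
Step 3: Id = 0.5 * 233 * 3.473e-07 * 16.6667 * 2.2^2
Step 4: Id = 3.26e-03 A

3.26e-03


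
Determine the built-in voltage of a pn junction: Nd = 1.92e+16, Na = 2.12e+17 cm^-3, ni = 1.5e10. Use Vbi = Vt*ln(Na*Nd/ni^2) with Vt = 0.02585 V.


Step 1: Compute Na*Nd/ni^2 = 2.12e+17 * 1.92e+16 / (1.5e10)^2 = 1.8091e+13
Step 2: ln(1.8091e+13) = 30.5264
Step 3: Vbi = 0.02585 * 30.5264 = 0.789 V

0.789


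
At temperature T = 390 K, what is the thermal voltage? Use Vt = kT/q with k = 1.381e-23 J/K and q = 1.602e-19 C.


Step 1: kT = 1.381e-23 * 390 = 5.3859e-21 J
Step 2: Vt = kT/q = 5.3859e-21 / 1.602e-19
Step 3: Vt = 0.03362 V

0.03362


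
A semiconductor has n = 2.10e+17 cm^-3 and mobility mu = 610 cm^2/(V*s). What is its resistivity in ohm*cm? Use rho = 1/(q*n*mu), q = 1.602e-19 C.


Step 1: sigma = q * n * mu = 1.602e-19 * 2.10e+17 * 610 = 2.05216e+01 S/cm
Step 2: rho = 1 / sigma = 1 / 2.05216e+01 = 0.04873 ohm*cm

0.04873


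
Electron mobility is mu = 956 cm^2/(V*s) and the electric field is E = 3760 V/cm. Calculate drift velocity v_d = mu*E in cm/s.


Step 1: v_d = mu * E
Step 2: v_d = 956 * 3760 = 3594560
Step 3: v_d = 3.59e+06 cm/s

3.59e+06


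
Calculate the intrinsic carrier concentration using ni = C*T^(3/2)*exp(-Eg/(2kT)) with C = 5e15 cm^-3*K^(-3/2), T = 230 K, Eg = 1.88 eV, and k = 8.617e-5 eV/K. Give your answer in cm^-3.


Step 1: Compute kT = 8.617e-5 * 230 = 0.0198191 eV
Step 2: Exponent = -Eg/(2kT) = -1.88/(2*0.0198191) = -47.42900
Step 3: T^(3/2) = 230^1.5 = 3488.12
Step 4: ni = 5e15 * 3488.12 * exp(-47.42900) = 4.40e-02 cm^-3

4.40e-02


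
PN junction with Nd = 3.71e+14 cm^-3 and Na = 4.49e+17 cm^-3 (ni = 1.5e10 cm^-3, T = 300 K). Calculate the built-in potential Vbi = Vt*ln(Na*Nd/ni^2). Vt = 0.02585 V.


Step 1: Compute Na*Nd/ni^2 = 4.49e+17 * 3.71e+14 / (1.5e10)^2 = 7.4035e+11
Step 2: ln(7.4035e+11) = 27.3304
Step 3: Vbi = 0.02585 * 27.3304 = 0.706 V

0.706


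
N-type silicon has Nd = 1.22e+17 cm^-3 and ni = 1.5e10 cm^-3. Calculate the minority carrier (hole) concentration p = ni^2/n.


Step 1: Since Nd >> ni, n ≈ Nd = 1.22e+17 cm^-3
Step 2: p = ni^2 / n = (1.5e10)^2 / 1.22e+17
Step 3: p = 2.25e20 / 1.22e+17 = 1.84e+03 cm^-3

1.84e+03


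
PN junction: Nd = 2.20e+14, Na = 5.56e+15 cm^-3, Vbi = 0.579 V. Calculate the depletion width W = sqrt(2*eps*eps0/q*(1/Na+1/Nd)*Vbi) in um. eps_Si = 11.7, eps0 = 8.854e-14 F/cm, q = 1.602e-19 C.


Step 1: 1/Na + 1/Nd = 1/5.56e+15 + 1/2.20e+14 = 4.72531e-15
Step 2: 2*eps*eps0/q = 2*11.7*8.854e-14/1.602e-19 = 1.293281e+07
Step 3: W^2 = 1.293281e+07 * 4.72531e-15 * 0.579 = 3.53836e-08
Step 4: W = sqrt(3.53836e-08) = 1.881e-04 cm = 1.881 um

1.881


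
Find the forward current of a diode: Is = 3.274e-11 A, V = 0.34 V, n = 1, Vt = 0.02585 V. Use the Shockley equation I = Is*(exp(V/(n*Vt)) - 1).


Step 1: V/(n*Vt) = 0.34/(1*0.02585) = 13.1528
Step 2: exp(13.1528) = 5.1545e+05
Step 3: I = 3.274e-11 * (5.1545e+05 - 1) = 1.69e-05 A

1.69e-05


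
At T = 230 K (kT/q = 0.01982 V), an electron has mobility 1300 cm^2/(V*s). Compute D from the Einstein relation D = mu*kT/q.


Step 1: D = mu * (kT/q)
Step 2: D = 1300 * 0.01982
Step 3: D = 25.77 cm^2/s

25.77


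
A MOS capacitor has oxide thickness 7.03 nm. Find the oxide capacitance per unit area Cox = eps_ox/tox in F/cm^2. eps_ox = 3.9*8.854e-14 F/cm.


Step 1: eps_ox = 3.9 * 8.854e-14 = 3.45306e-13 F/cm
Step 2: tox in cm = 7.03 nm * 1e-7 = 7.0300e-07 cm
Step 3: Cox = 3.45306e-13 / 7.0300e-07 = 4.91e-07 F/cm^2

4.91e-07


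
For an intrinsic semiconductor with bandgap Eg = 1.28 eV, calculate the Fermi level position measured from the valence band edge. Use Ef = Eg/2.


Step 1: For an intrinsic semiconductor, the Fermi level sits at midgap.
Step 2: Ef = Eg / 2 = 1.28 / 2 = 0.64 eV

0.64


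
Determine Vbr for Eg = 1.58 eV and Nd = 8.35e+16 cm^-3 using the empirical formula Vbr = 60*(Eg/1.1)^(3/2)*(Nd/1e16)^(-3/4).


Step 1: Eg/1.1 = 1.58/1.1 = 1.436364
Step 2: (Eg/1.1)^1.5 = 1.436364^1.5 = 1.721459
Step 3: (Nd/1e16)^(-0.75) = (8.35)^(-0.75) = 0.203580
Step 4: Vbr = 60 * 1.721459 * 0.203580 = 21.0 V

21.0


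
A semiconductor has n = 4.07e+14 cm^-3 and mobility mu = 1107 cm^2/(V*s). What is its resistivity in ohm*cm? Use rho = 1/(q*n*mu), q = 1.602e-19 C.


Step 1: sigma = q * n * mu = 1.602e-19 * 4.07e+14 * 1107 = 7.21779e-02 S/cm
Step 2: rho = 1 / sigma = 1 / 7.21779e-02 = 13.85 ohm*cm

13.85


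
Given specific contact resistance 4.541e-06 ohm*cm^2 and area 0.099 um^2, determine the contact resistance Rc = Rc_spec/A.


Step 1: Convert area to cm^2: 0.099 um^2 = 9.9000e-10 cm^2
Step 2: Rc = Rc_spec / A = 4.541e-06 / 9.9000e-10
Step 3: Rc = 4.59e+03 ohms

4.59e+03


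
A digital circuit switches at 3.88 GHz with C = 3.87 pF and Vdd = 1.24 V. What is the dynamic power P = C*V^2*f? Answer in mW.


Step 1: V^2 = 1.24^2 = 1.5376 V^2
Step 2: P = C*V^2*f = 3.87e-12 F * 1.5376 * 3.88e9 Hz
Step 3: P = 2.308798656e-02 W
Step 4: P = 23.088 mW

23.088


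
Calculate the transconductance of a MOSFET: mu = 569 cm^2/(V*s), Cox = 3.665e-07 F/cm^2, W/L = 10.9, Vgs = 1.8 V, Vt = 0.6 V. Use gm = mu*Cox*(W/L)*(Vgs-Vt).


Step 1: Vov = Vgs - Vt = 1.8 - 0.6 = 1.2 V
Step 2: gm = mu * Cox * (W/L) * Vov
Step 3: gm = 569 * 3.665e-07 * 10.9 * 1.2 = 2.73e-03 S

2.73e-03
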